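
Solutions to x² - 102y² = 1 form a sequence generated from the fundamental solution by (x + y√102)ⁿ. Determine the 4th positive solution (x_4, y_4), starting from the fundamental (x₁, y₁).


Step 1: Find the fundamental solution (x₁, y₁) of x² - 102y² = 1.
  Expand √102 as a continued fraction. a₀ = ⌊√102⌋ = 10; iterate m_{k+1} = d_k·a_k − m_k, d_{k+1} = (102 − m_{k+1}²)/d_k, a_{k+1} = ⌊(a₀ + m_{k+1})/d_{k+1}⌋ (starting m₀ = 0, d₀ = 1), with convergents p_k = a_k·p_{k-1} + p_{k-2}, q_k = a_k·q_{k-1} + q_{k-2} (p₋₁ = 1, q₋₁ = 0):
  k = 0: a₀ = 10; p₀/q₀ = 10/1; p₀² − 102·q₀² = 100 − 102 = -2.
  k = 1: m = 10, d = 2, a = ⌊(10 + 10)/2⌋ = 10; p/q = (10·10 + 1)/(10·1 + 0) = 101/10; p² − 102·q² = 10201 − 10200 = 1.
  The first convergent with p² − 102·q² = 1 gives the fundamental solution (x₁, y₁) = (101, 10).
Step 2: Apply the recurrence (x_{n+1}, y_{n+1}) = (x₁x_n + 102y₁y_n, x₁y_n + y₁x_n) repeatedly.
  From (x_1, y_1) = (101, 10): x_2 = 101·101 + 102·10·10 = 20401; y_2 = 101·10 + 10·101 = 2020.
  From (x_2, y_2) = (20401, 2020): x_3 = 101·20401 + 102·10·2020 = 4120901; y_3 = 101·2020 + 10·20401 = 408030.
  From (x_3, y_3) = (4120901, 408030): x_4 = 101·4120901 + 102·10·408030 = 832401601; y_4 = 101·408030 + 10·4120901 = 82420040.
Step 3: Verify x_4² - 102·y_4² = 692892425347363201 - 692892425347363200 = 1 (should be 1). ✓

(x_1, y_1) = (101, 10); (x_4, y_4) = (832401601, 82420040).


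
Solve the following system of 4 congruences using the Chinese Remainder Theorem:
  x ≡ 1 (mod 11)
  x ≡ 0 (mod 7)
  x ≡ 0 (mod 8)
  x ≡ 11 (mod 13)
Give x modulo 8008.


Product of moduli M = 11 · 7 · 8 · 13 = 8008.
Merge one congruence at a time:
  Start: x ≡ 1 (mod 11).
  Combine with x ≡ 0 (mod 7); new modulus lcm = 77.
    Write x = 1 + 11·t and substitute into x ≡ 0 (mod 7): 11·t ≡ 0 − 1 = -1 (mod 7).
    Reduce coefficients mod 7: 4·t ≡ 6 (mod 7).
    The inverse of 4 mod 7 is 2 (since 4·2 = 8 = 1·7 + 1), so t ≡ 2·6 = 12 ≡ 5 (mod 7).
    Then x = 1 + 11·5 = 56, valid modulo lcm(11, 7) = 77: x ≡ 56 (mod 77).
  Combine with x ≡ 0 (mod 8); new modulus lcm = 616.
    Write x = 56 + 77·t and substitute into x ≡ 0 (mod 8): 77·t ≡ 0 − 56 = -56 (mod 8).
    Reduce coefficients mod 8: 5·t ≡ 0 (mod 8).
    The inverse of 5 mod 8 is 5 (since 5·5 = 25 = 3·8 + 1), so t ≡ 5·0 = 0 ≡ 0 (mod 8).
    Then x = 56 + 77·0 = 56, valid modulo lcm(77, 8) = 616: x ≡ 56 (mod 616).
  Combine with x ≡ 11 (mod 13); new modulus lcm = 8008.
    Write x = 56 + 616·t and substitute into x ≡ 11 (mod 13): 616·t ≡ 11 − 56 = -45 (mod 13).
    Reduce coefficients mod 13: 5·t ≡ 7 (mod 13).
    The inverse of 5 mod 13 is 8 (since 5·8 = 40 = 3·13 + 1), so t ≡ 8·7 = 56 ≡ 4 (mod 13).
    Then x = 56 + 616·4 = 2520, valid modulo lcm(616, 13) = 8008: x ≡ 2520 (mod 8008).
Verify against each original: 2520 mod 11 = 1, 2520 mod 7 = 0, 2520 mod 8 = 0, 2520 mod 13 = 11.

x ≡ 2520 (mod 8008).


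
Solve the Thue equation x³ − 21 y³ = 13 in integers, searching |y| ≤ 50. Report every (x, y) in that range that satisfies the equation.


The equation is x³ - 21y³ = 13. For fixed y, x³ = 21·y³ + 13, so a solution requires the RHS to be a perfect cube.
Strategy: iterate y from -50 to 50, compute RHS = 21·y³ + 13, and check whether it is a (positive or negative) perfect cube.
Check small values of y:
  y = 0: RHS = 13 is not a perfect cube.
  y = 1: RHS = 34 is not a perfect cube.
  y = -1: RHS = -8 = (-2)³ ⇒ x = -2 works.
  y = 2: RHS = 181 is not a perfect cube.
  y = -2: RHS = -155 is not a perfect cube.
  y = 3: RHS = 580 is not a perfect cube.
  y = -3: RHS = -554 is not a perfect cube.
Continuing, at y = -4: RHS = -1331 = (-11)³ ⇒ x = -11 works.
Searching the remaining y in |y| ≤ 50 finds no further solutions.
Collected solutions: (-2, -1), (-11, -4).

Solutions (with |y| ≤ 50): (-2, -1), (-11, -4).


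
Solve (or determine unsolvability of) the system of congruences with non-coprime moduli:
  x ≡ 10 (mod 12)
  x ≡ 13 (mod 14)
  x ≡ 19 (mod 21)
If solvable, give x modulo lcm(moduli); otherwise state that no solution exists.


Moduli 12, 14, 21 are not pairwise coprime, so CRT works modulo lcm(m_i) when all pairwise compatibility conditions hold.
Pairwise compatibility: gcd(m_i, m_j) must divide a_i - a_j for every pair.
Merge one congruence at a time:
  Start: x ≡ 10 (mod 12).
  Combine with x ≡ 13 (mod 14): gcd(12, 14) = 2, and 13 - 10 = 3 is NOT divisible by 2.
    ⇒ system is inconsistent (no integer solution).

No solution (the system is inconsistent).


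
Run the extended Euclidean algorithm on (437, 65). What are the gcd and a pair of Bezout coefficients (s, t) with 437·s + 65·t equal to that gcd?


Euclidean algorithm on (437, 65) — divide until remainder is 0:
  437 = 6 · 65 + 47
  65 = 1 · 47 + 18
  47 = 2 · 18 + 11
  18 = 1 · 11 + 7
  11 = 1 · 7 + 4
  7 = 1 · 4 + 3
  4 = 1 · 3 + 1
  3 = 3 · 1 + 0
gcd(437, 65) = 1.
Track Bezout coefficients alongside the remainders: start with r₀ = 437 = a·1 + b·0 (s = 1, t = 0) and r₁ = 65 = a·0 + b·1 (s = 0, t = 1); each new remainder r_{k+1} = r_{k-1} − q_k·r_k inherits s_{k+1} = s_{k-1} − q_k·s_k, t_{k+1} = t_{k-1} − q_k·t_k, so r_k = a·s_k + b·t_k at every step:
  q = 6: r = 47, s = 1 − 6·0 = 1, t = 0 − 6·1 = -6  (check: 437·1 + 65·(-6) = 47)
  q = 1: r = 18, s = 0 − 1·1 = -1, t = 1 − 1·(-6) = 7  (check: 437·(-1) + 65·7 = 18)
  q = 2: r = 11, s = 1 − 2·(-1) = 3, t = -6 − 2·7 = -20  (check: 437·3 + 65·(-20) = 11)
  q = 1: r = 7, s = -1 − 1·3 = -4, t = 7 − 1·(-20) = 27  (check: 437·(-4) + 65·27 = 7)
  q = 1: r = 4, s = 3 − 1·(-4) = 7, t = -20 − 1·27 = -47  (check: 437·7 + 65·(-47) = 4)
  q = 1: r = 3, s = -4 − 1·7 = -11, t = 27 − 1·(-47) = 74  (check: 437·(-11) + 65·74 = 3)
  q = 1: r = 1, s = 7 − 1·(-11) = 18, t = -47 − 1·74 = -121  (check: 437·18 + 65·(-121) = 1)
The row with r = 1 (the gcd) gives the Bezout coefficients s = 18, t = -121.
Result: 437 · (18) + 65 · (-121) = 1.

gcd(437, 65) = 1; s = 18, t = -121 (check: 437·18 + 65·(-121) = 1).


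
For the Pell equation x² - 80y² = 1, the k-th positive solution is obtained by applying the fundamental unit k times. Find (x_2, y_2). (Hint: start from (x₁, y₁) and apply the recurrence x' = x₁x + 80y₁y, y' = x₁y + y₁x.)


Step 1: Find the fundamental solution (x₁, y₁) of x² - 80y² = 1.
  Expand √80 as a continued fraction. a₀ = ⌊√80⌋ = 8; iterate m_{k+1} = d_k·a_k − m_k, d_{k+1} = (80 − m_{k+1}²)/d_k, a_{k+1} = ⌊(a₀ + m_{k+1})/d_{k+1}⌋ (starting m₀ = 0, d₀ = 1), with convergents p_k = a_k·p_{k-1} + p_{k-2}, q_k = a_k·q_{k-1} + q_{k-2} (p₋₁ = 1, q₋₁ = 0):
  k = 0: a₀ = 8; p₀/q₀ = 8/1; p₀² − 80·q₀² = 64 − 80 = -16.
  k = 1: m = 8, d = 16, a = ⌊(8 + 8)/16⌋ = 1; p/q = (1·8 + 1)/(1·1 + 0) = 9/1; p² − 80·q² = 81 − 80 = 1.
  The first convergent with p² − 80·q² = 1 gives the fundamental solution (x₁, y₁) = (9, 1).
Step 2: Apply the recurrence (x_{n+1}, y_{n+1}) = (x₁x_n + 80y₁y_n, x₁y_n + y₁x_n) repeatedly.
  From (x_1, y_1) = (9, 1): x_2 = 9·9 + 80·1·1 = 161; y_2 = 9·1 + 1·9 = 18.
Step 3: Verify x_2² - 80·y_2² = 25921 - 25920 = 1 (should be 1). ✓

(x_1, y_1) = (9, 1); (x_2, y_2) = (161, 18).


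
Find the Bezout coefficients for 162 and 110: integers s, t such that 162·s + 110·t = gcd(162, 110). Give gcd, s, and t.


Euclidean algorithm on (162, 110) — divide until remainder is 0:
  162 = 1 · 110 + 52
  110 = 2 · 52 + 6
  52 = 8 · 6 + 4
  6 = 1 · 4 + 2
  4 = 2 · 2 + 0
gcd(162, 110) = 2.
Track Bezout coefficients alongside the remainders: start with r₀ = 162 = a·1 + b·0 (s = 1, t = 0) and r₁ = 110 = a·0 + b·1 (s = 0, t = 1); each new remainder r_{k+1} = r_{k-1} − q_k·r_k inherits s_{k+1} = s_{k-1} − q_k·s_k, t_{k+1} = t_{k-1} − q_k·t_k, so r_k = a·s_k + b·t_k at every step:
  q = 1: r = 52, s = 1 − 1·0 = 1, t = 0 − 1·1 = -1  (check: 162·1 + 110·(-1) = 52)
  q = 2: r = 6, s = 0 − 2·1 = -2, t = 1 − 2·(-1) = 3  (check: 162·(-2) + 110·3 = 6)
  q = 8: r = 4, s = 1 − 8·(-2) = 17, t = -1 − 8·3 = -25  (check: 162·17 + 110·(-25) = 4)
  q = 1: r = 2, s = -2 − 1·17 = -19, t = 3 − 1·(-25) = 28  (check: 162·(-19) + 110·28 = 2)
The row with r = 2 (the gcd) gives the Bezout coefficients s = -19, t = 28.
Result: 162 · (-19) + 110 · (28) = 2.

gcd(162, 110) = 2; s = -19, t = 28 (check: 162·(-19) + 110·28 = 2).


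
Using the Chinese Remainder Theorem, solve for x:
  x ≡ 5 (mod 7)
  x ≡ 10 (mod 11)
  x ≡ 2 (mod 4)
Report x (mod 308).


Moduli 7, 11, 4 are pairwise coprime; by CRT there is a unique solution modulo M = 7 · 11 · 4 = 308.
Solve pairwise, accumulating the modulus:
  Start with x ≡ 5 (mod 7).
  Combine with x ≡ 10 (mod 11): since gcd(7, 11) = 1, we get a unique residue mod 77.
    Write x = 5 + 7·t and substitute into x ≡ 10 (mod 11): 7·t ≡ 10 − 5 = 5 (mod 11).
    The inverse of 7 mod 11 is 8 (since 7·8 = 56 = 5·11 + 1), so t ≡ 8·5 = 40 ≡ 7 (mod 11).
    Then x = 5 + 7·7 = 54, valid modulo lcm(7, 11) = 77: x ≡ 54 (mod 77).
  Combine with x ≡ 2 (mod 4): since gcd(77, 4) = 1, we get a unique residue mod 308.
    Write x = 54 + 77·t and substitute into x ≡ 2 (mod 4): 77·t ≡ 2 − 54 = -52 (mod 4).
    Reduce coefficients mod 4: 1·t ≡ 0 (mod 4).
    So t ≡ 0 (mod 4).
    Then x = 54 + 77·0 = 54, valid modulo lcm(77, 4) = 308: x ≡ 54 (mod 308).
Verify: 54 mod 7 = 5 ✓, 54 mod 11 = 10 ✓, 54 mod 4 = 2 ✓.

x ≡ 54 (mod 308).


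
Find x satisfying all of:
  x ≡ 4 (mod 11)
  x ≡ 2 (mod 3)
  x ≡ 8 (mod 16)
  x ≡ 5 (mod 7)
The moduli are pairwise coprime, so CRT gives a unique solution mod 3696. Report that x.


Product of moduli M = 11 · 3 · 16 · 7 = 3696.
Merge one congruence at a time:
  Start: x ≡ 4 (mod 11).
  Combine with x ≡ 2 (mod 3); new modulus lcm = 33.
    Write x = 4 + 11·t and substitute into x ≡ 2 (mod 3): 11·t ≡ 2 − 4 = -2 (mod 3).
    Reduce coefficients mod 3: 2·t ≡ 1 (mod 3).
    The inverse of 2 mod 3 is 2 (since 2·2 = 4 = 1·3 + 1), so t ≡ 2·1 = 2 ≡ 2 (mod 3).
    Then x = 4 + 11·2 = 26, valid modulo lcm(11, 3) = 33: x ≡ 26 (mod 33).
  Combine with x ≡ 8 (mod 16); new modulus lcm = 528.
    Write x = 26 + 33·t and substitute into x ≡ 8 (mod 16): 33·t ≡ 8 − 26 = -18 (mod 16).
    Reduce coefficients mod 16: 1·t ≡ 14 (mod 16).
    So t ≡ 14 (mod 16).
    Then x = 26 + 33·14 = 488, valid modulo lcm(33, 16) = 528: x ≡ 488 (mod 528).
  Combine with x ≡ 5 (mod 7); new modulus lcm = 3696.
    Write x = 488 + 528·t and substitute into x ≡ 5 (mod 7): 528·t ≡ 5 − 488 = -483 (mod 7).
    Reduce coefficients mod 7: 3·t ≡ 0 (mod 7).
    The inverse of 3 mod 7 is 5 (since 3·5 = 15 = 2·7 + 1), so t ≡ 5·0 = 0 ≡ 0 (mod 7).
    Then x = 488 + 528·0 = 488, valid modulo lcm(528, 7) = 3696: x ≡ 488 (mod 3696).
Verify against each original: 488 mod 11 = 4, 488 mod 3 = 2, 488 mod 16 = 8, 488 mod 7 = 5.

x ≡ 488 (mod 3696).


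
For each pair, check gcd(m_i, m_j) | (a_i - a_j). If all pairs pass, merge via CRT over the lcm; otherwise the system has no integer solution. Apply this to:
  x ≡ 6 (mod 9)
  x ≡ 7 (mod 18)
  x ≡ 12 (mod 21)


Moduli 9, 18, 21 are not pairwise coprime, so CRT works modulo lcm(m_i) when all pairwise compatibility conditions hold.
Pairwise compatibility: gcd(m_i, m_j) must divide a_i - a_j for every pair.
Merge one congruence at a time:
  Start: x ≡ 6 (mod 9).
  Combine with x ≡ 7 (mod 18): gcd(9, 18) = 9, and 7 - 6 = 1 is NOT divisible by 9.
    ⇒ system is inconsistent (no integer solution).

No solution (the system is inconsistent).


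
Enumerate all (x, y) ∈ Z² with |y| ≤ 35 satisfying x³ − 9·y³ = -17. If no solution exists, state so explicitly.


The equation is x³ - 9y³ = -17. For fixed y, x³ = 9·y³ − 17, so a solution requires the RHS to be a perfect cube.
Strategy: iterate y from -35 to 35, compute RHS = 9·y³ − 17, and check whether it is a (positive or negative) perfect cube.
Check small values of y:
  y = 0: RHS = -17 is not a perfect cube.
  y = 1: RHS = -8 = (-2)³ ⇒ x = -2 works.
  y = -1: RHS = -26 is not a perfect cube.
  y = 2: RHS = 55 is not a perfect cube.
  y = -2: RHS = -89 is not a perfect cube.
  y = 3: RHS = 226 is not a perfect cube.
  y = -3: RHS = -260 is not a perfect cube.
Continuing, at y = 25: RHS = 140608 = (52)³ ⇒ x = 52 works.
Searching the remaining y in |y| ≤ 35 finds no further solutions.
Collected solutions: (-2, 1), (52, 25).

Solutions (with |y| ≤ 35): (-2, 1), (52, 25).


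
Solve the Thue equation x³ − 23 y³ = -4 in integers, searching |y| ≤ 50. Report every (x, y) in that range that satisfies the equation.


The equation is x³ - 23y³ = -4. For fixed y, x³ = 23·y³ − 4, so a solution requires the RHS to be a perfect cube.
Strategy: iterate y from -50 to 50, compute RHS = 23·y³ − 4, and check whether it is a (positive or negative) perfect cube.
Check small values of y:
  y = 0: RHS = -4 is not a perfect cube.
  y = 1: RHS = 19 is not a perfect cube.
  y = -1: RHS = -27 = (-3)³ ⇒ x = -3 works.
  y = 2: RHS = 180 is not a perfect cube.
  y = -2: RHS = -188 is not a perfect cube.
  y = 3: RHS = 617 is not a perfect cube.
  y = -3: RHS = -625 is not a perfect cube.
Continuing the search up to |y| = 50 finds no further solutions beyond those listed.
Collected solutions: (-3, -1).

Solutions (with |y| ≤ 50): (-3, -1).


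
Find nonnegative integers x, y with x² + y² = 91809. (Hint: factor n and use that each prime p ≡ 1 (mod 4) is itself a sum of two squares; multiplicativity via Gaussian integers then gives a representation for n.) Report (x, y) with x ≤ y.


Step 1: Factor n = 91809 = 3^2 · 101^2.
Step 2: Check the mod-4 condition on each prime factor: 3 ≡ 3 (mod 4), exponent 2 (must be even); 101 ≡ 1 (mod 4), exponent 2.
All primes ≡ 3 (mod 4) appear to even exponent (or don't appear), so by the two-squares theorem n IS expressible as a sum of two squares.
Step 3: Build a representation. Group n = k² · m with k = 3 and m = 101 · 101 = 10201 (a product of primes ≡ 1 (mod 4)); a representation of m scales to one of n via (k·x)² + (k·y)² = k²(x² + y²). Each prime p ≡ 1 (mod 4) is itself a sum of two squares; find a² by testing p − a² for a perfect square:
  101: 101 − 1² = 100 = 10² ⇒ 101 = 1² + 10².
  Combine using the Brahmagupta–Fibonacci identity (a² + b²)(c² + d²) = (ac − bd)² + (ad + bc)² = (ac + bd)² + (ad − bc)²:
  101 · 101 = 10201: from (1² + 10²)(1² + 10²), take (1·1 − 10·10, 1·10 + 10·1) = (1 − 100, 10 + 10) = (-99, 20); dropping signs (only squares matter) gives (99, 20); check 99² + 20² = 9801 + 400 = 10201 ✓.
  Scale by k = 3: (3·99, 3·20) = (297, 60).
Step 4: Order so x ≤ y and verify: 60² + 297² = 3600 + 88209 = 91809 = n. ✓

n = 91809 = 60² + 297² (one valid representation with x ≤ y).


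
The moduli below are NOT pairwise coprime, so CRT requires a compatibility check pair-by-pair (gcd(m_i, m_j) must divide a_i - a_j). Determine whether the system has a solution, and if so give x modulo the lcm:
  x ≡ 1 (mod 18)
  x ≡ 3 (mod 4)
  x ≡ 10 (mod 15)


Moduli 18, 4, 15 are not pairwise coprime, so CRT works modulo lcm(m_i) when all pairwise compatibility conditions hold.
Pairwise compatibility: gcd(m_i, m_j) must divide a_i - a_j for every pair.
Merge one congruence at a time:
  Start: x ≡ 1 (mod 18).
  Combine with x ≡ 3 (mod 4): gcd(18, 4) = 2; 3 - 1 = 2, which IS divisible by 2, so compatible.
    Write x = 1 + 18·t and substitute into x ≡ 3 (mod 4): 18·t ≡ 3 − 1 = 2 (mod 4).
    Divide the congruence (and modulus) by g = 2: 9·t ≡ 1 (mod 2).
    Reduce coefficients mod 2: 1·t ≡ 1 (mod 2).
    So t ≡ 1 (mod 2).
    Then x = 1 + 18·1 = 19, valid modulo lcm(18, 4) = 36: x ≡ 19 (mod 36).
  Combine with x ≡ 10 (mod 15): gcd(36, 15) = 3; 10 - 19 = -9, which IS divisible by 3, so compatible.
    Write x = 19 + 36·t and substitute into x ≡ 10 (mod 15): 36·t ≡ 10 − 19 = -9 (mod 15).
    Divide the congruence (and modulus) by g = 3: 12·t ≡ -3 (mod 5).
    Reduce coefficients mod 5: 2·t ≡ 2 (mod 5).
    The inverse of 2 mod 5 is 3 (since 2·3 = 6 = 1·5 + 1), so t ≡ 3·2 = 6 ≡ 1 (mod 5).
    Then x = 19 + 36·1 = 55, valid modulo lcm(36, 15) = 180: x ≡ 55 (mod 180).
Verify: 55 mod 18 = 1, 55 mod 4 = 3, 55 mod 15 = 10.

x ≡ 55 (mod 180).


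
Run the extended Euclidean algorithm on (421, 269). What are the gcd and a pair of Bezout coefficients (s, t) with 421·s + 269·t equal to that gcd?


Euclidean algorithm on (421, 269) — divide until remainder is 0:
  421 = 1 · 269 + 152
  269 = 1 · 152 + 117
  152 = 1 · 117 + 35
  117 = 3 · 35 + 12
  35 = 2 · 12 + 11
  12 = 1 · 11 + 1
  11 = 11 · 1 + 0
gcd(421, 269) = 1.
Track Bezout coefficients alongside the remainders: start with r₀ = 421 = a·1 + b·0 (s = 1, t = 0) and r₁ = 269 = a·0 + b·1 (s = 0, t = 1); each new remainder r_{k+1} = r_{k-1} − q_k·r_k inherits s_{k+1} = s_{k-1} − q_k·s_k, t_{k+1} = t_{k-1} − q_k·t_k, so r_k = a·s_k + b·t_k at every step:
  q = 1: r = 152, s = 1 − 1·0 = 1, t = 0 − 1·1 = -1  (check: 421·1 + 269·(-1) = 152)
  q = 1: r = 117, s = 0 − 1·1 = -1, t = 1 − 1·(-1) = 2  (check: 421·(-1) + 269·2 = 117)
  q = 1: r = 35, s = 1 − 1·(-1) = 2, t = -1 − 1·2 = -3  (check: 421·2 + 269·(-3) = 35)
  q = 3: r = 12, s = -1 − 3·2 = -7, t = 2 − 3·(-3) = 11  (check: 421·(-7) + 269·11 = 12)
  q = 2: r = 11, s = 2 − 2·(-7) = 16, t = -3 − 2·11 = -25  (check: 421·16 + 269·(-25) = 11)
  q = 1: r = 1, s = -7 − 1·16 = -23, t = 11 − 1·(-25) = 36  (check: 421·(-23) + 269·36 = 1)
The row with r = 1 (the gcd) gives the Bezout coefficients s = -23, t = 36.
Result: 421 · (-23) + 269 · (36) = 1.

gcd(421, 269) = 1; s = -23, t = 36 (check: 421·(-23) + 269·36 = 1).


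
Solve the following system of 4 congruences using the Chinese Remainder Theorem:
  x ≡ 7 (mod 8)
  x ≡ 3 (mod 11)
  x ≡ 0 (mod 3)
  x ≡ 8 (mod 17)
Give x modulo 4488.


Product of moduli M = 8 · 11 · 3 · 17 = 4488.
Merge one congruence at a time:
  Start: x ≡ 7 (mod 8).
  Combine with x ≡ 3 (mod 11); new modulus lcm = 88.
    Write x = 7 + 8·t and substitute into x ≡ 3 (mod 11): 8·t ≡ 3 − 7 = -4 (mod 11).
    Reduce coefficients mod 11: 8·t ≡ 7 (mod 11).
    The inverse of 8 mod 11 is 7 (since 8·7 = 56 = 5·11 + 1), so t ≡ 7·7 = 49 ≡ 5 (mod 11).
    Then x = 7 + 8·5 = 47, valid modulo lcm(8, 11) = 88: x ≡ 47 (mod 88).
  Combine with x ≡ 0 (mod 3); new modulus lcm = 264.
    Write x = 47 + 88·t and substitute into x ≡ 0 (mod 3): 88·t ≡ 0 − 47 = -47 (mod 3).
    Reduce coefficients mod 3: 1·t ≡ 1 (mod 3).
    So t ≡ 1 (mod 3).
    Then x = 47 + 88·1 = 135, valid modulo lcm(88, 3) = 264: x ≡ 135 (mod 264).
  Combine with x ≡ 8 (mod 17); new modulus lcm = 4488.
    Write x = 135 + 264·t and substitute into x ≡ 8 (mod 17): 264·t ≡ 8 − 135 = -127 (mod 17).
    Reduce coefficients mod 17: 9·t ≡ 9 (mod 17).
    The inverse of 9 mod 17 is 2 (since 9·2 = 18 = 1·17 + 1), so t ≡ 2·9 = 18 ≡ 1 (mod 17).
    Then x = 135 + 264·1 = 399, valid modulo lcm(264, 17) = 4488: x ≡ 399 (mod 4488).
Verify against each original: 399 mod 8 = 7, 399 mod 11 = 3, 399 mod 3 = 0, 399 mod 17 = 8.

x ≡ 399 (mod 4488).


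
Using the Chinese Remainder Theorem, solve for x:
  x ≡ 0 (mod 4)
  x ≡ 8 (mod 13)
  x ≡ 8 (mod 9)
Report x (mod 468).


Moduli 4, 13, 9 are pairwise coprime; by CRT there is a unique solution modulo M = 4 · 13 · 9 = 468.
Solve pairwise, accumulating the modulus:
  Start with x ≡ 0 (mod 4).
  Combine with x ≡ 8 (mod 13): since gcd(4, 13) = 1, we get a unique residue mod 52.
    Write x = 0 + 4·t and substitute into x ≡ 8 (mod 13): 4·t ≡ 8 − 0 = 8 (mod 13).
    The inverse of 4 mod 13 is 10 (since 4·10 = 40 = 3·13 + 1), so t ≡ 10·8 = 80 ≡ 2 (mod 13).
    Then x = 0 + 4·2 = 8, valid modulo lcm(4, 13) = 52: x ≡ 8 (mod 52).
  Combine with x ≡ 8 (mod 9): since gcd(52, 9) = 1, we get a unique residue mod 468.
    Write x = 8 + 52·t and substitute into x ≡ 8 (mod 9): 52·t ≡ 8 − 8 = 0 (mod 9).
    Reduce coefficients mod 9: 7·t ≡ 0 (mod 9).
    The inverse of 7 mod 9 is 4 (since 7·4 = 28 = 3·9 + 1), so t ≡ 4·0 = 0 ≡ 0 (mod 9).
    Then x = 8 + 52·0 = 8, valid modulo lcm(52, 9) = 468: x ≡ 8 (mod 468).
Verify: 8 mod 4 = 0 ✓, 8 mod 13 = 8 ✓, 8 mod 9 = 8 ✓.

x ≡ 8 (mod 468).


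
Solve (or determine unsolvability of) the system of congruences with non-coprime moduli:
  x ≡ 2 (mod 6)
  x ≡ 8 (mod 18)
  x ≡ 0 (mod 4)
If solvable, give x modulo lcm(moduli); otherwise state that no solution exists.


Moduli 6, 18, 4 are not pairwise coprime, so CRT works modulo lcm(m_i) when all pairwise compatibility conditions hold.
Pairwise compatibility: gcd(m_i, m_j) must divide a_i - a_j for every pair.
Merge one congruence at a time:
  Start: x ≡ 2 (mod 6).
  Combine with x ≡ 8 (mod 18): gcd(6, 18) = 6; 8 - 2 = 6, which IS divisible by 6, so compatible.
    Write x = 2 + 6·t and substitute into x ≡ 8 (mod 18): 6·t ≡ 8 − 2 = 6 (mod 18).
    Divide the congruence (and modulus) by g = 6: 1·t ≡ 1 (mod 3).
    So t ≡ 1 (mod 3).
    Then x = 2 + 6·1 = 8, valid modulo lcm(6, 18) = 18: x ≡ 8 (mod 18).
  Combine with x ≡ 0 (mod 4): gcd(18, 4) = 2; 0 - 8 = -8, which IS divisible by 2, so compatible.
    Write x = 8 + 18·t and substitute into x ≡ 0 (mod 4): 18·t ≡ 0 − 8 = -8 (mod 4).
    Divide the congruence (and modulus) by g = 2: 9·t ≡ -4 (mod 2).
    Reduce coefficients mod 2: 1·t ≡ 0 (mod 2).
    So t ≡ 0 (mod 2).
    Then x = 8 + 18·0 = 8, valid modulo lcm(18, 4) = 36: x ≡ 8 (mod 36).
Verify: 8 mod 6 = 2, 8 mod 18 = 8, 8 mod 4 = 0.

x ≡ 8 (mod 36).


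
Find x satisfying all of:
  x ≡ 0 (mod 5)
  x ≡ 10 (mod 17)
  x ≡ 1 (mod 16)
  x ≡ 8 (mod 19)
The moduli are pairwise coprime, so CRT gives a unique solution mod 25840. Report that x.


Product of moduli M = 5 · 17 · 16 · 19 = 25840.
Merge one congruence at a time:
  Start: x ≡ 0 (mod 5).
  Combine with x ≡ 10 (mod 17); new modulus lcm = 85.
    Write x = 0 + 5·t and substitute into x ≡ 10 (mod 17): 5·t ≡ 10 − 0 = 10 (mod 17).
    The inverse of 5 mod 17 is 7 (since 5·7 = 35 = 2·17 + 1), so t ≡ 7·10 = 70 ≡ 2 (mod 17).
    Then x = 0 + 5·2 = 10, valid modulo lcm(5, 17) = 85: x ≡ 10 (mod 85).
  Combine with x ≡ 1 (mod 16); new modulus lcm = 1360.
    Write x = 10 + 85·t and substitute into x ≡ 1 (mod 16): 85·t ≡ 1 − 10 = -9 (mod 16).
    Reduce coefficients mod 16: 5·t ≡ 7 (mod 16).
    The inverse of 5 mod 16 is 13 (since 5·13 = 65 = 4·16 + 1), so t ≡ 13·7 = 91 ≡ 11 (mod 16).
    Then x = 10 + 85·11 = 945, valid modulo lcm(85, 16) = 1360: x ≡ 945 (mod 1360).
  Combine with x ≡ 8 (mod 19); new modulus lcm = 25840.
    Write x = 945 + 1360·t and substitute into x ≡ 8 (mod 19): 1360·t ≡ 8 − 945 = -937 (mod 19).
    Reduce coefficients mod 19: 11·t ≡ 13 (mod 19).
    The inverse of 11 mod 19 is 7 (since 11·7 = 77 = 4·19 + 1), so t ≡ 7·13 = 91 ≡ 15 (mod 19).
    Then x = 945 + 1360·15 = 21345, valid modulo lcm(1360, 19) = 25840: x ≡ 21345 (mod 25840).
Verify against each original: 21345 mod 5 = 0, 21345 mod 17 = 10, 21345 mod 16 = 1, 21345 mod 19 = 8.

x ≡ 21345 (mod 25840).


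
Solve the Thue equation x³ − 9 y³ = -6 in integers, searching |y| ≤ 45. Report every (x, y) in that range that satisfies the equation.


The equation is x³ - 9y³ = -6. For fixed y, x³ = 9·y³ − 6, so a solution requires the RHS to be a perfect cube.
Strategy: iterate y from -45 to 45, compute RHS = 9·y³ − 6, and check whether it is a (positive or negative) perfect cube.
Check small values of y:
  y = 0: RHS = -6 is not a perfect cube.
  y = 1: RHS = 3 is not a perfect cube.
  y = -1: RHS = -15 is not a perfect cube.
  y = 2: RHS = 66 is not a perfect cube.
  y = -2: RHS = -78 is not a perfect cube.
  y = 3: RHS = 237 is not a perfect cube.
  y = -3: RHS = -249 is not a perfect cube.
Continuing the search up to |y| = 45 finds no solutions either.
No (x, y) in the scanned range satisfies the equation.

No integer solutions with |y| ≤ 45.


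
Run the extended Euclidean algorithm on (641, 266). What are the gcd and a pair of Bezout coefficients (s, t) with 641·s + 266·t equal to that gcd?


Euclidean algorithm on (641, 266) — divide until remainder is 0:
  641 = 2 · 266 + 109
  266 = 2 · 109 + 48
  109 = 2 · 48 + 13
  48 = 3 · 13 + 9
  13 = 1 · 9 + 4
  9 = 2 · 4 + 1
  4 = 4 · 1 + 0
gcd(641, 266) = 1.
Track Bezout coefficients alongside the remainders: start with r₀ = 641 = a·1 + b·0 (s = 1, t = 0) and r₁ = 266 = a·0 + b·1 (s = 0, t = 1); each new remainder r_{k+1} = r_{k-1} − q_k·r_k inherits s_{k+1} = s_{k-1} − q_k·s_k, t_{k+1} = t_{k-1} − q_k·t_k, so r_k = a·s_k + b·t_k at every step:
  q = 2: r = 109, s = 1 − 2·0 = 1, t = 0 − 2·1 = -2  (check: 641·1 + 266·(-2) = 109)
  q = 2: r = 48, s = 0 − 2·1 = -2, t = 1 − 2·(-2) = 5  (check: 641·(-2) + 266·5 = 48)
  q = 2: r = 13, s = 1 − 2·(-2) = 5, t = -2 − 2·5 = -12  (check: 641·5 + 266·(-12) = 13)
  q = 3: r = 9, s = -2 − 3·5 = -17, t = 5 − 3·(-12) = 41  (check: 641·(-17) + 266·41 = 9)
  q = 1: r = 4, s = 5 − 1·(-17) = 22, t = -12 − 1·41 = -53  (check: 641·22 + 266·(-53) = 4)
  q = 2: r = 1, s = -17 − 2·22 = -61, t = 41 − 2·(-53) = 147  (check: 641·(-61) + 266·147 = 1)
The row with r = 1 (the gcd) gives the Bezout coefficients s = -61, t = 147.
Result: 641 · (-61) + 266 · (147) = 1.

gcd(641, 266) = 1; s = -61, t = 147 (check: 641·(-61) + 266·147 = 1).


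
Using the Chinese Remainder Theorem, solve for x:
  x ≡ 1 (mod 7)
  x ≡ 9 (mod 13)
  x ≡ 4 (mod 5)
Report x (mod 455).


Moduli 7, 13, 5 are pairwise coprime; by CRT there is a unique solution modulo M = 7 · 13 · 5 = 455.
Solve pairwise, accumulating the modulus:
  Start with x ≡ 1 (mod 7).
  Combine with x ≡ 9 (mod 13): since gcd(7, 13) = 1, we get a unique residue mod 91.
    Write x = 1 + 7·t and substitute into x ≡ 9 (mod 13): 7·t ≡ 9 − 1 = 8 (mod 13).
    The inverse of 7 mod 13 is 2 (since 7·2 = 14 = 1·13 + 1), so t ≡ 2·8 = 16 ≡ 3 (mod 13).
    Then x = 1 + 7·3 = 22, valid modulo lcm(7, 13) = 91: x ≡ 22 (mod 91).
  Combine with x ≡ 4 (mod 5): since gcd(91, 5) = 1, we get a unique residue mod 455.
    Write x = 22 + 91·t and substitute into x ≡ 4 (mod 5): 91·t ≡ 4 − 22 = -18 (mod 5).
    Reduce coefficients mod 5: 1·t ≡ 2 (mod 5).
    So t ≡ 2 (mod 5).
    Then x = 22 + 91·2 = 204, valid modulo lcm(91, 5) = 455: x ≡ 204 (mod 455).
Verify: 204 mod 7 = 1 ✓, 204 mod 13 = 9 ✓, 204 mod 5 = 4 ✓.

x ≡ 204 (mod 455).


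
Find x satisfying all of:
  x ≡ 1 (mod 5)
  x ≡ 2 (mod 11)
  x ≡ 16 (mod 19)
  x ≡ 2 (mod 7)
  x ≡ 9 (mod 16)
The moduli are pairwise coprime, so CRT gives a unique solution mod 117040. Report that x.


Product of moduli M = 5 · 11 · 19 · 7 · 16 = 117040.
Merge one congruence at a time:
  Start: x ≡ 1 (mod 5).
  Combine with x ≡ 2 (mod 11); new modulus lcm = 55.
    Write x = 1 + 5·t and substitute into x ≡ 2 (mod 11): 5·t ≡ 2 − 1 = 1 (mod 11).
    The inverse of 5 mod 11 is 9 (since 5·9 = 45 = 4·11 + 1), so t ≡ 9·1 = 9 ≡ 9 (mod 11).
    Then x = 1 + 5·9 = 46, valid modulo lcm(5, 11) = 55: x ≡ 46 (mod 55).
  Combine with x ≡ 16 (mod 19); new modulus lcm = 1045.
    Write x = 46 + 55·t and substitute into x ≡ 16 (mod 19): 55·t ≡ 16 − 46 = -30 (mod 19).
    Reduce coefficients mod 19: 17·t ≡ 8 (mod 19).
    The inverse of 17 mod 19 is 9 (since 17·9 = 153 = 8·19 + 1), so t ≡ 9·8 = 72 ≡ 15 (mod 19).
    Then x = 46 + 55·15 = 871, valid modulo lcm(55, 19) = 1045: x ≡ 871 (mod 1045).
  Combine with x ≡ 2 (mod 7); new modulus lcm = 7315.
    Write x = 871 + 1045·t and substitute into x ≡ 2 (mod 7): 1045·t ≡ 2 − 871 = -869 (mod 7).
    Reduce coefficients mod 7: 2·t ≡ 6 (mod 7).
    The inverse of 2 mod 7 is 4 (since 2·4 = 8 = 1·7 + 1), so t ≡ 4·6 = 24 ≡ 3 (mod 7).
    Then x = 871 + 1045·3 = 4006, valid modulo lcm(1045, 7) = 7315: x ≡ 4006 (mod 7315).
  Combine with x ≡ 9 (mod 16); new modulus lcm = 117040.
    Write x = 4006 + 7315·t and substitute into x ≡ 9 (mod 16): 7315·t ≡ 9 − 4006 = -3997 (mod 16).
    Reduce coefficients mod 16: 3·t ≡ 3 (mod 16).
    The inverse of 3 mod 16 is 11 (since 3·11 = 33 = 2·16 + 1), so t ≡ 11·3 = 33 ≡ 1 (mod 16).
    Then x = 4006 + 7315·1 = 11321, valid modulo lcm(7315, 16) = 117040: x ≡ 11321 (mod 117040).
Verify against each original: 11321 mod 5 = 1, 11321 mod 11 = 2, 11321 mod 19 = 16, 11321 mod 7 = 2, 11321 mod 16 = 9.

x ≡ 11321 (mod 117040).


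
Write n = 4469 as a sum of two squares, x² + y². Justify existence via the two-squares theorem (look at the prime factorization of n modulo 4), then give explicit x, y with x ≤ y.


Step 1: Factor n = 4469 = 41 · 109.
Step 2: Check the mod-4 condition on each prime factor: 41 ≡ 1 (mod 4), exponent 1; 109 ≡ 1 (mod 4), exponent 1.
All primes ≡ 3 (mod 4) appear to even exponent (or don't appear), so by the two-squares theorem n IS expressible as a sum of two squares.
Step 3: Build a representation. Here n = 41 · 109 is a product of primes ≡ 1 (mod 4). Each prime p ≡ 1 (mod 4) is itself a sum of two squares; find a² by testing p − a² for a perfect square:
  41: 41 − 1² = 40, 41 − 2² = 37, 41 − 3² = 32, 41 − 4² = 25 = 5² ⇒ 41 = 4² + 5².
  109: 109 − 1² = 108, 109 − 2² = 105, 109 − 3² = 100 = 10² ⇒ 109 = 3² + 10².
  Combine using the Brahmagupta–Fibonacci identity (a² + b²)(c² + d²) = (ac − bd)² + (ad + bc)² = (ac + bd)² + (ad − bc)²:
  41 · 109 = 4469: from (4² + 5²)(3² + 10²), take (4·3 − 5·10, 4·10 + 5·3) = (12 − 50, 40 + 15) = (-38, 55); dropping signs (only squares matter) gives (38, 55); check 38² + 55² = 1444 + 3025 = 4469 ✓.
Step 4: Order so x ≤ y and verify: 38² + 55² = 1444 + 3025 = 4469 = n. ✓

n = 4469 = 38² + 55² (one valid representation with x ≤ y).


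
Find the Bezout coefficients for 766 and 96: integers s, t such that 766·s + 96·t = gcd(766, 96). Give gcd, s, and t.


Euclidean algorithm on (766, 96) — divide until remainder is 0:
  766 = 7 · 96 + 94
  96 = 1 · 94 + 2
  94 = 47 · 2 + 0
gcd(766, 96) = 2.
Track Bezout coefficients alongside the remainders: start with r₀ = 766 = a·1 + b·0 (s = 1, t = 0) and r₁ = 96 = a·0 + b·1 (s = 0, t = 1); each new remainder r_{k+1} = r_{k-1} − q_k·r_k inherits s_{k+1} = s_{k-1} − q_k·s_k, t_{k+1} = t_{k-1} − q_k·t_k, so r_k = a·s_k + b·t_k at every step:
  q = 7: r = 94, s = 1 − 7·0 = 1, t = 0 − 7·1 = -7  (check: 766·1 + 96·(-7) = 94)
  q = 1: r = 2, s = 0 − 1·1 = -1, t = 1 − 1·(-7) = 8  (check: 766·(-1) + 96·8 = 2)
The row with r = 2 (the gcd) gives the Bezout coefficients s = -1, t = 8.
Result: 766 · (-1) + 96 · (8) = 2.

gcd(766, 96) = 2; s = -1, t = 8 (check: 766·(-1) + 96·8 = 2).


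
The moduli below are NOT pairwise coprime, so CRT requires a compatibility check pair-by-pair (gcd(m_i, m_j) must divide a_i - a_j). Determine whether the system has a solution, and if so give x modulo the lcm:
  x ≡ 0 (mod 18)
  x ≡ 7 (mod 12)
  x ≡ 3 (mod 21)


Moduli 18, 12, 21 are not pairwise coprime, so CRT works modulo lcm(m_i) when all pairwise compatibility conditions hold.
Pairwise compatibility: gcd(m_i, m_j) must divide a_i - a_j for every pair.
Merge one congruence at a time:
  Start: x ≡ 0 (mod 18).
  Combine with x ≡ 7 (mod 12): gcd(18, 12) = 6, and 7 - 0 = 7 is NOT divisible by 6.
    ⇒ system is inconsistent (no integer solution).

No solution (the system is inconsistent).


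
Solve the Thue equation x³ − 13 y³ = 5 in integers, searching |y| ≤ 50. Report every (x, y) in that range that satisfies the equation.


The equation is x³ - 13y³ = 5. For fixed y, x³ = 13·y³ + 5, so a solution requires the RHS to be a perfect cube.
Strategy: iterate y from -50 to 50, compute RHS = 13·y³ + 5, and check whether it is a (positive or negative) perfect cube.
Check small values of y:
  y = 0: RHS = 5 is not a perfect cube.
  y = 1: RHS = 18 is not a perfect cube.
  y = -1: RHS = -8 = (-2)³ ⇒ x = -2 works.
  y = 2: RHS = 109 is not a perfect cube.
  y = -2: RHS = -99 is not a perfect cube.
  y = 3: RHS = 356 is not a perfect cube.
  y = -3: RHS = -346 is not a perfect cube.
Continuing the search up to |y| = 50 finds no further solutions beyond those listed.
Collected solutions: (-2, -1).

Solutions (with |y| ≤ 50): (-2, -1).


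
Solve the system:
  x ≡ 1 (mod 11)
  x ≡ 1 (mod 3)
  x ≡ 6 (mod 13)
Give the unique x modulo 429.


Moduli 11, 3, 13 are pairwise coprime; by CRT there is a unique solution modulo M = 11 · 3 · 13 = 429.
Solve pairwise, accumulating the modulus:
  Start with x ≡ 1 (mod 11).
  Combine with x ≡ 1 (mod 3): since gcd(11, 3) = 1, we get a unique residue mod 33.
    Write x = 1 + 11·t and substitute into x ≡ 1 (mod 3): 11·t ≡ 1 − 1 = 0 (mod 3).
    Reduce coefficients mod 3: 2·t ≡ 0 (mod 3).
    The inverse of 2 mod 3 is 2 (since 2·2 = 4 = 1·3 + 1), so t ≡ 2·0 = 0 ≡ 0 (mod 3).
    Then x = 1 + 11·0 = 1, valid modulo lcm(11, 3) = 33: x ≡ 1 (mod 33).
  Combine with x ≡ 6 (mod 13): since gcd(33, 13) = 1, we get a unique residue mod 429.
    Write x = 1 + 33·t and substitute into x ≡ 6 (mod 13): 33·t ≡ 6 − 1 = 5 (mod 13).
    Reduce coefficients mod 13: 7·t ≡ 5 (mod 13).
    The inverse of 7 mod 13 is 2 (since 7·2 = 14 = 1·13 + 1), so t ≡ 2·5 = 10 ≡ 10 (mod 13).
    Then x = 1 + 33·10 = 331, valid modulo lcm(33, 13) = 429: x ≡ 331 (mod 429).
Verify: 331 mod 11 = 1 ✓, 331 mod 3 = 1 ✓, 331 mod 13 = 6 ✓.

x ≡ 331 (mod 429).


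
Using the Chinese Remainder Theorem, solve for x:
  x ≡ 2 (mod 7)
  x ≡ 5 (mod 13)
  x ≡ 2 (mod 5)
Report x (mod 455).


Moduli 7, 13, 5 are pairwise coprime; by CRT there is a unique solution modulo M = 7 · 13 · 5 = 455.
Solve pairwise, accumulating the modulus:
  Start with x ≡ 2 (mod 7).
  Combine with x ≡ 5 (mod 13): since gcd(7, 13) = 1, we get a unique residue mod 91.
    Write x = 2 + 7·t and substitute into x ≡ 5 (mod 13): 7·t ≡ 5 − 2 = 3 (mod 13).
    The inverse of 7 mod 13 is 2 (since 7·2 = 14 = 1·13 + 1), so t ≡ 2·3 = 6 ≡ 6 (mod 13).
    Then x = 2 + 7·6 = 44, valid modulo lcm(7, 13) = 91: x ≡ 44 (mod 91).
  Combine with x ≡ 2 (mod 5): since gcd(91, 5) = 1, we get a unique residue mod 455.
    Write x = 44 + 91·t and substitute into x ≡ 2 (mod 5): 91·t ≡ 2 − 44 = -42 (mod 5).
    Reduce coefficients mod 5: 1·t ≡ 3 (mod 5).
    So t ≡ 3 (mod 5).
    Then x = 44 + 91·3 = 317, valid modulo lcm(91, 5) = 455: x ≡ 317 (mod 455).
Verify: 317 mod 7 = 2 ✓, 317 mod 13 = 5 ✓, 317 mod 5 = 2 ✓.

x ≡ 317 (mod 455).


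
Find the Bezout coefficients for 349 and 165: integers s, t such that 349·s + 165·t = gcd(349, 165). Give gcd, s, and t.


Euclidean algorithm on (349, 165) — divide until remainder is 0:
  349 = 2 · 165 + 19
  165 = 8 · 19 + 13
  19 = 1 · 13 + 6
  13 = 2 · 6 + 1
  6 = 6 · 1 + 0
gcd(349, 165) = 1.
Track Bezout coefficients alongside the remainders: start with r₀ = 349 = a·1 + b·0 (s = 1, t = 0) and r₁ = 165 = a·0 + b·1 (s = 0, t = 1); each new remainder r_{k+1} = r_{k-1} − q_k·r_k inherits s_{k+1} = s_{k-1} − q_k·s_k, t_{k+1} = t_{k-1} − q_k·t_k, so r_k = a·s_k + b·t_k at every step:
  q = 2: r = 19, s = 1 − 2·0 = 1, t = 0 − 2·1 = -2  (check: 349·1 + 165·(-2) = 19)
  q = 8: r = 13, s = 0 − 8·1 = -8, t = 1 − 8·(-2) = 17  (check: 349·(-8) + 165·17 = 13)
  q = 1: r = 6, s = 1 − 1·(-8) = 9, t = -2 − 1·17 = -19  (check: 349·9 + 165·(-19) = 6)
  q = 2: r = 1, s = -8 − 2·9 = -26, t = 17 − 2·(-19) = 55  (check: 349·(-26) + 165·55 = 1)
The row with r = 1 (the gcd) gives the Bezout coefficients s = -26, t = 55.
Result: 349 · (-26) + 165 · (55) = 1.

gcd(349, 165) = 1; s = -26, t = 55 (check: 349·(-26) + 165·55 = 1).


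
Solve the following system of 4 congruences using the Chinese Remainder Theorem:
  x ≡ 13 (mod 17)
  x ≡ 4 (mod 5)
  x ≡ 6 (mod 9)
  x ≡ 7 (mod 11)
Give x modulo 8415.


Product of moduli M = 17 · 5 · 9 · 11 = 8415.
Merge one congruence at a time:
  Start: x ≡ 13 (mod 17).
  Combine with x ≡ 4 (mod 5); new modulus lcm = 85.
    Write x = 13 + 17·t and substitute into x ≡ 4 (mod 5): 17·t ≡ 4 − 13 = -9 (mod 5).
    Reduce coefficients mod 5: 2·t ≡ 1 (mod 5).
    The inverse of 2 mod 5 is 3 (since 2·3 = 6 = 1·5 + 1), so t ≡ 3·1 = 3 ≡ 3 (mod 5).
    Then x = 13 + 17·3 = 64, valid modulo lcm(17, 5) = 85: x ≡ 64 (mod 85).
  Combine with x ≡ 6 (mod 9); new modulus lcm = 765.
    Write x = 64 + 85·t and substitute into x ≡ 6 (mod 9): 85·t ≡ 6 − 64 = -58 (mod 9).
    Reduce coefficients mod 9: 4·t ≡ 5 (mod 9).
    The inverse of 4 mod 9 is 7 (since 4·7 = 28 = 3·9 + 1), so t ≡ 7·5 = 35 ≡ 8 (mod 9).
    Then x = 64 + 85·8 = 744, valid modulo lcm(85, 9) = 765: x ≡ 744 (mod 765).
  Combine with x ≡ 7 (mod 11); new modulus lcm = 8415.
    Write x = 744 + 765·t and substitute into x ≡ 7 (mod 11): 765·t ≡ 7 − 744 = -737 (mod 11).
    Reduce coefficients mod 11: 6·t ≡ 0 (mod 11).
    The inverse of 6 mod 11 is 2 (since 6·2 = 12 = 1·11 + 1), so t ≡ 2·0 = 0 ≡ 0 (mod 11).
    Then x = 744 + 765·0 = 744, valid modulo lcm(765, 11) = 8415: x ≡ 744 (mod 8415).
Verify against each original: 744 mod 17 = 13, 744 mod 5 = 4, 744 mod 9 = 6, 744 mod 11 = 7.

x ≡ 744 (mod 8415).


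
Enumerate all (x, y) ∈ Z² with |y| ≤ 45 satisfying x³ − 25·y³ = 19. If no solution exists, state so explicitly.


The equation is x³ - 25y³ = 19. For fixed y, x³ = 25·y³ + 19, so a solution requires the RHS to be a perfect cube.
Strategy: iterate y from -45 to 45, compute RHS = 25·y³ + 19, and check whether it is a (positive or negative) perfect cube.
Check small values of y:
  y = 0: RHS = 19 is not a perfect cube.
  y = 1: RHS = 44 is not a perfect cube.
  y = -1: RHS = -6 is not a perfect cube.
  y = 2: RHS = 219 is not a perfect cube.
  y = -2: RHS = -181 is not a perfect cube.
  y = 3: RHS = 694 is not a perfect cube.
  y = -3: RHS = -656 is not a perfect cube.
Continuing the search up to |y| = 45 finds no solutions either.
No (x, y) in the scanned range satisfies the equation.

No integer solutions with |y| ≤ 45.


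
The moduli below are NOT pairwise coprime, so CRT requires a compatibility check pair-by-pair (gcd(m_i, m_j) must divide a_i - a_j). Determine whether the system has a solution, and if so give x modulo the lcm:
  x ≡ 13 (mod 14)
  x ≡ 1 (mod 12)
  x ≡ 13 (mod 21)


Moduli 14, 12, 21 are not pairwise coprime, so CRT works modulo lcm(m_i) when all pairwise compatibility conditions hold.
Pairwise compatibility: gcd(m_i, m_j) must divide a_i - a_j for every pair.
Merge one congruence at a time:
  Start: x ≡ 13 (mod 14).
  Combine with x ≡ 1 (mod 12): gcd(14, 12) = 2; 1 - 13 = -12, which IS divisible by 2, so compatible.
    Write x = 13 + 14·t and substitute into x ≡ 1 (mod 12): 14·t ≡ 1 − 13 = -12 (mod 12).
    Divide the congruence (and modulus) by g = 2: 7·t ≡ -6 (mod 6).
    Reduce coefficients mod 6: 1·t ≡ 0 (mod 6).
    So t ≡ 0 (mod 6).
    Then x = 13 + 14·0 = 13, valid modulo lcm(14, 12) = 84: x ≡ 13 (mod 84).
  Combine with x ≡ 13 (mod 21): gcd(84, 21) = 21; 13 - 13 = 0, which IS divisible by 21, so compatible.
    Write x = 13 + 84·t and substitute into x ≡ 13 (mod 21): 84·t ≡ 13 − 13 = 0 (mod 21).
    Divide the congruence (and modulus) by g = 21: 4·t ≡ 0 (mod 1).
    Modulo 1 every t works; take t = 0.
    Then x = 13 + 84·0 = 13, valid modulo lcm(84, 21) = 84: x ≡ 13 (mod 84).
Verify: 13 mod 14 = 13, 13 mod 12 = 1, 13 mod 21 = 13.

x ≡ 13 (mod 84).


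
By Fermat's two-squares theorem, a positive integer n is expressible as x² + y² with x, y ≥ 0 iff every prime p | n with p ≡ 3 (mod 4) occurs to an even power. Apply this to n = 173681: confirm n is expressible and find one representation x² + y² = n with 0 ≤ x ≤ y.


Step 1: Factor n = 173681 = 29 · 53 · 113.
Step 2: Check the mod-4 condition on each prime factor: 29 ≡ 1 (mod 4), exponent 1; 53 ≡ 1 (mod 4), exponent 1; 113 ≡ 1 (mod 4), exponent 1.
All primes ≡ 3 (mod 4) appear to even exponent (or don't appear), so by the two-squares theorem n IS expressible as a sum of two squares.
Step 3: Build a representation. Here n = 29 · 53 · 113 is a product of primes ≡ 1 (mod 4). Each prime p ≡ 1 (mod 4) is itself a sum of two squares; find a² by testing p − a² for a perfect square:
  29: 29 − 1² = 28, 29 − 2² = 25 = 5² ⇒ 29 = 2² + 5².
  53: 53 − 1² = 52, 53 − 2² = 49 = 7² ⇒ 53 = 2² + 7².
  113: 113 − 1² = 112, 113 − 2² = 109, 113 − 3² = 104, 113 − 4² = 97, 113 − 5² = 88, 113 − 6² = 77, 113 − 7² = 64 = 8² ⇒ 113 = 7² + 8².
  Combine using the Brahmagupta–Fibonacci identity (a² + b²)(c² + d²) = (ac − bd)² + (ad + bc)² = (ac + bd)² + (ad − bc)²:
  29 · 53 = 1537: from (2² + 5²)(2² + 7²), take (2·2 − 5·7, 2·7 + 5·2) = (4 − 35, 14 + 10) = (-31, 24); dropping signs (only squares matter) gives (31, 24); check 31² + 24² = 961 + 576 = 1537 ✓.
  1537 · 113 = 173681: from (31² + 24²)(7² + 8²), take (31·7 − 24·8, 31·8 + 24·7) = (217 − 192, 248 + 168) = (25, 416); check 25² + 416² = 625 + 173056 = 173681 ✓.
Step 4: Order so x ≤ y and verify: 25² + 416² = 625 + 173056 = 173681 = n. ✓

n = 173681 = 25² + 416² (one valid representation with x ≤ y).
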